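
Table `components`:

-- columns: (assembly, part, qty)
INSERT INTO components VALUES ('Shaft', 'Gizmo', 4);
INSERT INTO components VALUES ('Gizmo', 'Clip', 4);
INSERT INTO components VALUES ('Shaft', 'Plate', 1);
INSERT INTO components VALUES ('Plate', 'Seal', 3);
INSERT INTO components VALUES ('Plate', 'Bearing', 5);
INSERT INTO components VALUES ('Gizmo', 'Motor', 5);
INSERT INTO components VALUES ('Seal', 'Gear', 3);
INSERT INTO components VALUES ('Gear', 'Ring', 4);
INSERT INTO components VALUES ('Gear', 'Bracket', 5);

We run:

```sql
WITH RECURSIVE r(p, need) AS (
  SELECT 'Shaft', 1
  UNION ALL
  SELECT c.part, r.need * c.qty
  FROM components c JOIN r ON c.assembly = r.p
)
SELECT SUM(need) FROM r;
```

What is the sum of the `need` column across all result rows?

140

Base: (Shaft, need=1).
Iteration 1: components of {Shaft} -> Gizmo = 1*4 = 4, Plate = 1*1 = 1.
Iteration 2: components of {Gizmo,Plate} -> Bearing = 1*5 = 5, Clip = 4*4 = 16, Motor = 4*5 = 20, Seal = 1*3 = 3.
Iteration 3: components of {Bearing,Clip,Motor,Seal} -> Gear = 3*3 = 9.
Iteration 4: components of {Gear} -> Bracket = 9*5 = 45, Ring = 9*4 = 36.
Iteration 5: no further components; recursion stops.
SUM(need) = 1 + 4 + 1 + 16 + 20 + 3 + 5 + 9 + 36 + 45 = 140.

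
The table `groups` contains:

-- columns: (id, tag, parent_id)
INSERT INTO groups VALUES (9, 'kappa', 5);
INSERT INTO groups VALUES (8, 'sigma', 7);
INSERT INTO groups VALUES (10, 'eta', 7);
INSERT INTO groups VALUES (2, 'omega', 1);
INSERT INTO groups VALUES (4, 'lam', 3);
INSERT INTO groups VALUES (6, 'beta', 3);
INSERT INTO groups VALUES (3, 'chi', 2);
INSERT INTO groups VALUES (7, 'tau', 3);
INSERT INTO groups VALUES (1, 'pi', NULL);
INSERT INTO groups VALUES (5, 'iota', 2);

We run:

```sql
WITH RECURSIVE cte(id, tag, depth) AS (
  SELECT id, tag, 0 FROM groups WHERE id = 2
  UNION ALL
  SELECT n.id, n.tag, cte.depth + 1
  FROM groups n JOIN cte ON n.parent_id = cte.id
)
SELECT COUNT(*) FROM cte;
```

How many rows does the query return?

9

Base: id=2 (omega) at depth 0.
Iteration 1: rows with parent_id in {2} -> chi (id 3, depth 1), iota (id 5, depth 1).
Iteration 2: rows with parent_id in {3,5} -> lam (id 4, depth 2), beta (id 6, depth 2), tau (id 7, depth 2), kappa (id 9, depth 2).
Iteration 3: rows with parent_id in {4,6,7,9} -> sigma (id 8, depth 3), eta (id 10, depth 3).
Iteration 4: no rows with parent_id in {8,10}; recursion stops.
Total rows emitted: 9.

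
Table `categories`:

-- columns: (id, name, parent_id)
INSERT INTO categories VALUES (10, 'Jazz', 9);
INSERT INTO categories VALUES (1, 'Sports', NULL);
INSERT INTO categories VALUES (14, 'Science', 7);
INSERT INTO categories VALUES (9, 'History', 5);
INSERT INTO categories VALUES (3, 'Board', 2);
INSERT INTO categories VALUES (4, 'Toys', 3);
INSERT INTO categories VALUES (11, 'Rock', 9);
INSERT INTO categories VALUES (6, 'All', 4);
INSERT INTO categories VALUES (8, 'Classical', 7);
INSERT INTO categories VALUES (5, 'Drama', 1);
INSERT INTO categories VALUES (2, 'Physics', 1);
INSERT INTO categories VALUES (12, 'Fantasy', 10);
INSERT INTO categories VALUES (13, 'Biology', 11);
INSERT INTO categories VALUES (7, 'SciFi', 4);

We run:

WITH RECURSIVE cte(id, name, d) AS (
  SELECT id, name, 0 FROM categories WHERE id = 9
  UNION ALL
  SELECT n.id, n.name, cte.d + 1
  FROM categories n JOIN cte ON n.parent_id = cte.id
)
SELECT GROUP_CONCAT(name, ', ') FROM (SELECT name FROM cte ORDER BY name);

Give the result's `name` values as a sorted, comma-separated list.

Base: id=9 (History) at d 0.
Iteration 1: rows with parent_id in {9} -> Jazz (id 10, d 1), Rock (id 11, d 1).
Iteration 2: rows with parent_id in {10,11} -> Fantasy (id 12, d 2), Biology (id 13, d 2).
Iteration 3: no rows with parent_id in {12,13}; recursion stops.

Biology, Fantasy, History, Jazz, Rock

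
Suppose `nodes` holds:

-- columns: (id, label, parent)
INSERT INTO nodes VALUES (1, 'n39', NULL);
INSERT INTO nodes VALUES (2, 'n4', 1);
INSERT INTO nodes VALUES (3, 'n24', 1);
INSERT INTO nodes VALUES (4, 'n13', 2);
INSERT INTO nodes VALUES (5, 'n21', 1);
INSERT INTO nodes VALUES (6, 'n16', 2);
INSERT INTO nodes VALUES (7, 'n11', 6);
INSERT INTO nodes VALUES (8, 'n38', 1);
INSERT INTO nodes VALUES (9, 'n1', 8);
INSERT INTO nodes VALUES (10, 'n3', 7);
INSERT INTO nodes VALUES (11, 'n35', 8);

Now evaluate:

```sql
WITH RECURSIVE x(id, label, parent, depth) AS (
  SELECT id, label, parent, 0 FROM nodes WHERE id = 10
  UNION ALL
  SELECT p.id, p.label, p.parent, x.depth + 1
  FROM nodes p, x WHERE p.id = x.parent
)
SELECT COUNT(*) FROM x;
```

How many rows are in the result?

5

Base: id=10 (n3), parent=7, depth 0.
Iteration 1: join on id=7 -> n11 (id 7, parent=6, depth 1).
Iteration 2: join on id=6 -> n16 (id 6, parent=2, depth 2).
Iteration 3: join on id=2 -> n4 (id 2, parent=1, depth 3).
Iteration 4: join on id=1 -> n39 (id 1, parent=NULL, depth 4).
Iteration 5: parent is NULL; no match; recursion stops.
Total rows emitted: 5.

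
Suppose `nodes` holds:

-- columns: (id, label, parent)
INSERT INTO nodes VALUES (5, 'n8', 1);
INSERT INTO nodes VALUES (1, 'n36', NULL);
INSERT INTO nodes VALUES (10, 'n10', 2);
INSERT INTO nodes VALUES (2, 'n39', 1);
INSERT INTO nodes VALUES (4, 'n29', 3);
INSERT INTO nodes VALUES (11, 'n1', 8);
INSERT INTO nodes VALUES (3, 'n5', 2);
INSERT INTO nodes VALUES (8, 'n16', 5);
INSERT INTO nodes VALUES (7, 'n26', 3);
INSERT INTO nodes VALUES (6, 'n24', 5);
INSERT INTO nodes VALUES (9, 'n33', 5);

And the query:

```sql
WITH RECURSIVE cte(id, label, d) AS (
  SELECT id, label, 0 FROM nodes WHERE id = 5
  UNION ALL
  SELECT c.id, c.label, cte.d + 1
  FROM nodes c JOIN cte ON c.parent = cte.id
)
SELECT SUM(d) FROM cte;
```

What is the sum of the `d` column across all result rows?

5

Base: id=5 (n8) at d 0.
Iteration 1: rows with parent in {5} -> n24 (id 6, d 1), n16 (id 8, d 1), n33 (id 9, d 1).
Iteration 2: rows with parent in {6,8,9} -> n1 (id 11, d 2).
Iteration 3: no rows with parent in {11}; recursion stops.
SUM(d) = 0 + 1 + 1 + 1 + 2 = 5.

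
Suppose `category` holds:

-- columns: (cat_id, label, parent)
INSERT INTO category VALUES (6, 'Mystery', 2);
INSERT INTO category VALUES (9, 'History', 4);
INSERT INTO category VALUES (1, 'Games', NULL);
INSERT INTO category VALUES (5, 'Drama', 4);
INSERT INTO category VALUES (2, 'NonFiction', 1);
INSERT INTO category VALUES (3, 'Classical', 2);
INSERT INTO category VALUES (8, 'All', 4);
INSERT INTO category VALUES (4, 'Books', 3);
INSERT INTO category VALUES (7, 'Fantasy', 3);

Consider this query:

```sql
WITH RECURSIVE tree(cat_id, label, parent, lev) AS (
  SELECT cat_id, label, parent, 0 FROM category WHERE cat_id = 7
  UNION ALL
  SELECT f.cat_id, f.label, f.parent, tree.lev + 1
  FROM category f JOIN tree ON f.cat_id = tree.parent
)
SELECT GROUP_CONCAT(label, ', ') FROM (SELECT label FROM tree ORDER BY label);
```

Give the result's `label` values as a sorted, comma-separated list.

Base: cat_id=7 (Fantasy), parent=3, lev 0.
Iteration 1: join on cat_id=3 -> Classical (id 3, parent=2, lev 1).
Iteration 2: join on cat_id=2 -> NonFiction (id 2, parent=1, lev 2).
Iteration 3: join on cat_id=1 -> Games (id 1, parent=NULL, lev 3).
Iteration 4: parent is NULL; no match; recursion stops.

Classical, Fantasy, Games, NonFiction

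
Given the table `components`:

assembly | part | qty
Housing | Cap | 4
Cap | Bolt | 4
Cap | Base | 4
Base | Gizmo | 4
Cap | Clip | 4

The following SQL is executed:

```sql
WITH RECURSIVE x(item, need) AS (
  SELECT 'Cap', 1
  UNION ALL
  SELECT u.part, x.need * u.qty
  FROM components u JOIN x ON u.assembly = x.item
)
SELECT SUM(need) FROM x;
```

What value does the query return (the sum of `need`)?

29

Base: (Cap, need=1).
Iteration 1: components of {Cap} -> Base = 1*4 = 4, Bolt = 1*4 = 4, Clip = 1*4 = 4.
Iteration 2: components of {Base,Bolt,Clip} -> Gizmo = 4*4 = 16.
Iteration 3: no further components; recursion stops.
SUM(need) = 1 + 4 + 4 + 4 + 16 = 29.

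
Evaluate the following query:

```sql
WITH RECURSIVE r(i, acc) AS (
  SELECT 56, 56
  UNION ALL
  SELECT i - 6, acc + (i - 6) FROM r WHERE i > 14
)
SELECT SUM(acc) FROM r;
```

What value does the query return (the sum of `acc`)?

1512

Base: i=56, acc=56.
Iteration 1: 56 > 14 holds -> i = 56 - 6 = 50, acc = 56 + 50 = 106.
Iteration 2: 50 > 14 holds -> i = 50 - 6 = 44, acc = 106 + 44 = 150.
Iteration 3: 44 > 14 holds -> i = 44 - 6 = 38, acc = 150 + 38 = 188.
Iteration 4: 38 > 14 holds -> i = 38 - 6 = 32, acc = 188 + 32 = 220.
Iteration 5: 32 > 14 holds -> i = 32 - 6 = 26, acc = 220 + 26 = 246.
Iteration 6: 26 > 14 holds -> i = 26 - 6 = 20, acc = 246 + 20 = 266.
Iteration 7: 20 > 14 holds -> i = 20 - 6 = 14, acc = 266 + 14 = 280.
Iteration 8: 14 > 14 fails; recursion stops.
SUM(acc) = 56 + 106 + 150 + 188 + 220 + 246 + 266 + 280 = 1512.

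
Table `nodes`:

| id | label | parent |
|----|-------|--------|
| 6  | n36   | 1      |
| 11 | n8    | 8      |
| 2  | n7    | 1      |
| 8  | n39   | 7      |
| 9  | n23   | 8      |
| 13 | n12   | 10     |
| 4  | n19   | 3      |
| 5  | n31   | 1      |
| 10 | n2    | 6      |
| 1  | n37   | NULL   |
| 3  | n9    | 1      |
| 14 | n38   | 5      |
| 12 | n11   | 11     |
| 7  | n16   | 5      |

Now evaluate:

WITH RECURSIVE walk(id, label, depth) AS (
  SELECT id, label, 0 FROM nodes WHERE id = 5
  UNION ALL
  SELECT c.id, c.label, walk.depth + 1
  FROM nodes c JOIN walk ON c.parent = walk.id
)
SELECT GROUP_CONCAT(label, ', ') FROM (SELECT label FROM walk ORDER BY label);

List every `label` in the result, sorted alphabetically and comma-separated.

Base: id=5 (n31) at depth 0.
Iteration 1: rows with parent in {5} -> n16 (id 7, depth 1), n38 (id 14, depth 1).
Iteration 2: rows with parent in {7,14} -> n39 (id 8, depth 2).
Iteration 3: rows with parent in {8} -> n23 (id 9, depth 3), n8 (id 11, depth 3).
Iteration 4: rows with parent in {9,11} -> n11 (id 12, depth 4).
Iteration 5: no rows with parent in {12}; recursion stops.

n11, n16, n23, n31, n38, n39, n8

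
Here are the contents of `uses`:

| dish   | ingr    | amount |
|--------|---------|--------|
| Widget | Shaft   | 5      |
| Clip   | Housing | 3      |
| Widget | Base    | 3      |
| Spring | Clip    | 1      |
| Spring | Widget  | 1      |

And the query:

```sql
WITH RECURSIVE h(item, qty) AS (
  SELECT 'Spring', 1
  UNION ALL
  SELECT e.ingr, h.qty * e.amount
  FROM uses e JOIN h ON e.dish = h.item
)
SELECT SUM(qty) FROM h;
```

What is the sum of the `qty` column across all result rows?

Base: (Spring, qty=1).
Iteration 1: components of {Spring} -> Clip = 1*1 = 1, Widget = 1*1 = 1.
Iteration 2: components of {Clip,Widget} -> Base = 1*3 = 3, Housing = 1*3 = 3, Shaft = 1*5 = 5.
Iteration 3: no further components; recursion stops.
SUM(qty) = 1 + 1 + 1 + 3 + 5 + 3 = 14.

14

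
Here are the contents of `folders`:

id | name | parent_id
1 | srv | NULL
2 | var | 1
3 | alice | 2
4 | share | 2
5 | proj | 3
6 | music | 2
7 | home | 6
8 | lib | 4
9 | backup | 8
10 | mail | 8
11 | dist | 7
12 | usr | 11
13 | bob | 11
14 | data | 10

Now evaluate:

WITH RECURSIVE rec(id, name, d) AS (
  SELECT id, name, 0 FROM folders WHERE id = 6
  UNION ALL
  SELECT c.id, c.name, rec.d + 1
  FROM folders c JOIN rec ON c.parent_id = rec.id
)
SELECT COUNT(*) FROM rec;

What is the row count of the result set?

Base: id=6 (music) at d 0.
Iteration 1: rows with parent_id in {6} -> home (id 7, d 1).
Iteration 2: rows with parent_id in {7} -> dist (id 11, d 2).
Iteration 3: rows with parent_id in {11} -> usr (id 12, d 3), bob (id 13, d 3).
Iteration 4: no rows with parent_id in {12,13}; recursion stops.
Total rows emitted: 5.

5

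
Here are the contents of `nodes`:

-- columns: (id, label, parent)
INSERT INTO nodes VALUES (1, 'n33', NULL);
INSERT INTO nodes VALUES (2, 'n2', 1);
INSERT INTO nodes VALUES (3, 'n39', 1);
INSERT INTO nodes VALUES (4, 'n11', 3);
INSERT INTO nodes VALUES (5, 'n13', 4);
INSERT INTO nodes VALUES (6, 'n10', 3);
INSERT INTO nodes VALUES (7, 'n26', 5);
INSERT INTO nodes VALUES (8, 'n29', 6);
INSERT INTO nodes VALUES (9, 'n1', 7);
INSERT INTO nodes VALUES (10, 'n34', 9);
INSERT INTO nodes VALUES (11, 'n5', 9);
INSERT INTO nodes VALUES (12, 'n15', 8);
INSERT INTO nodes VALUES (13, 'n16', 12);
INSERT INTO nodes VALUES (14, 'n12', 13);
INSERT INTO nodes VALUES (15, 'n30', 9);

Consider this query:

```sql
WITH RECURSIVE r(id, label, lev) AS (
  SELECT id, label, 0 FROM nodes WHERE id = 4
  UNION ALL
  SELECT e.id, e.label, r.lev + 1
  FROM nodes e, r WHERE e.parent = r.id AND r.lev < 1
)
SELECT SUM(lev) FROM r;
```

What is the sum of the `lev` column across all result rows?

1

Base: id=4 (n11) at lev 0.
Iteration 1: rows with parent in {4} -> n13 (id 5, lev 1).
Iteration 2: lev < 1 fails for all current rows; recursion stops.
SUM(lev) = 0 + 1 = 1.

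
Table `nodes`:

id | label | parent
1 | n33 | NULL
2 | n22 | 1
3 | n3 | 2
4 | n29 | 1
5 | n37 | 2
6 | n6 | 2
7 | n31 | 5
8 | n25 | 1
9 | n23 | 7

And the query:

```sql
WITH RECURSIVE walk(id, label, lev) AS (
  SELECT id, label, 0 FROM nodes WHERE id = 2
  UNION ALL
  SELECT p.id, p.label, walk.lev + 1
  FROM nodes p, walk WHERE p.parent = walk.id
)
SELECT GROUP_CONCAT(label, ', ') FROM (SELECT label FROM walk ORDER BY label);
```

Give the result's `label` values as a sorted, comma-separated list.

n22, n23, n3, n31, n37, n6

Base: id=2 (n22) at lev 0.
Iteration 1: rows with parent in {2} -> n3 (id 3, lev 1), n37 (id 5, lev 1), n6 (id 6, lev 1).
Iteration 2: rows with parent in {3,5,6} -> n31 (id 7, lev 2).
Iteration 3: rows with parent in {7} -> n23 (id 9, lev 3).
Iteration 4: no rows with parent in {9}; recursion stops.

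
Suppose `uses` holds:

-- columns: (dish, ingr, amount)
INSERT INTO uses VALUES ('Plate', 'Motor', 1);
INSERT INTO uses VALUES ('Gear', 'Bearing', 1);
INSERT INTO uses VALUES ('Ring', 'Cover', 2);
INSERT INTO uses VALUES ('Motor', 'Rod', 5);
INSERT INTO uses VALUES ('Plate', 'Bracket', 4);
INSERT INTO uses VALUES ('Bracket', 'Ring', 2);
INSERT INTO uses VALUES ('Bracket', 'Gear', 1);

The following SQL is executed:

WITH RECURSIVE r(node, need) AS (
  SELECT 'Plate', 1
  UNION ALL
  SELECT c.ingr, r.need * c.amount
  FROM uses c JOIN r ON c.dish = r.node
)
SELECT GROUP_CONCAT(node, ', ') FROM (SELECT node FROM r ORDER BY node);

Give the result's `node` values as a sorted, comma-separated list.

Bearing, Bracket, Cover, Gear, Motor, Plate, Ring, Rod

Base: (Plate, need=1).
Iteration 1: components of {Plate} -> Bracket = 1*4 = 4, Motor = 1*1 = 1.
Iteration 2: components of {Bracket,Motor} -> Gear = 4*1 = 4, Ring = 4*2 = 8, Rod = 1*5 = 5.
Iteration 3: components of {Gear,Ring,Rod} -> Bearing = 4*1 = 4, Cover = 8*2 = 16.
Iteration 4: no further components; recursion stops.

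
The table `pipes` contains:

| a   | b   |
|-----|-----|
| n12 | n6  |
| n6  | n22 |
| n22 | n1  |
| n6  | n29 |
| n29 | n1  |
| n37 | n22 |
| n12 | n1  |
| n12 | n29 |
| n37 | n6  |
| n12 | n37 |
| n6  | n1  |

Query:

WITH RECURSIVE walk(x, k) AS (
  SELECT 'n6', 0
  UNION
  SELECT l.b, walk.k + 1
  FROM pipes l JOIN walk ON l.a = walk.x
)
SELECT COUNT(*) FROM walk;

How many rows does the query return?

5

Base: (n6, k=0).
Iteration 1: edges from {n6} -> (n1, k=1), (n22, k=1), (n29, k=1).
Iteration 2: edges from {n1,n22,n29} -> (n1, k=2). [UNION drops 1 duplicate row(s)]
Iteration 3: no outgoing edges from {n1}; recursion stops.
Total rows emitted: 5.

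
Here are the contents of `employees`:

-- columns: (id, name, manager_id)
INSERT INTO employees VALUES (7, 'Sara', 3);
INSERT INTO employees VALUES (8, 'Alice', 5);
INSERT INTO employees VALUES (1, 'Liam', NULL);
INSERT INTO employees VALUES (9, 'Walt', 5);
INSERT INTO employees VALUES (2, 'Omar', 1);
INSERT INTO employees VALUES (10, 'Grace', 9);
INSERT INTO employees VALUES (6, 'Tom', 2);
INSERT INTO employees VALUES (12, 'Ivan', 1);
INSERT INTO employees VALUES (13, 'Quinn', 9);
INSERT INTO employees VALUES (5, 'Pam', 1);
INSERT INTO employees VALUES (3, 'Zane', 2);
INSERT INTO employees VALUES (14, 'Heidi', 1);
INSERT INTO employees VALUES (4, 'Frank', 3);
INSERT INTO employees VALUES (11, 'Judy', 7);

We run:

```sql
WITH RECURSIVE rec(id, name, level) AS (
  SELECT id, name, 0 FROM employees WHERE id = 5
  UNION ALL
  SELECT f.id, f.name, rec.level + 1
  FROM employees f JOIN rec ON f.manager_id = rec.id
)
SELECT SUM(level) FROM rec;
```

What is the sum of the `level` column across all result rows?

Base: id=5 (Pam) at level 0.
Iteration 1: rows with manager_id in {5} -> Alice (id 8, level 1), Walt (id 9, level 1).
Iteration 2: rows with manager_id in {8,9} -> Grace (id 10, level 2), Quinn (id 13, level 2).
Iteration 3: no rows with manager_id in {10,13}; recursion stops.
SUM(level) = 0 + 1 + 1 + 2 + 2 = 6.

6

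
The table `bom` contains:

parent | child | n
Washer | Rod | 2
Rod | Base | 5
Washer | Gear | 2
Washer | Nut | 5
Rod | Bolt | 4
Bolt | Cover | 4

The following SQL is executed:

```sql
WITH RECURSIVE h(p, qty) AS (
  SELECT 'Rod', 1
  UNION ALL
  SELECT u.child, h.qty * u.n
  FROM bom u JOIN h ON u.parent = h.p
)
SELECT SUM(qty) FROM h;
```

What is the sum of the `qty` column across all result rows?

Base: (Rod, qty=1).
Iteration 1: components of {Rod} -> Base = 1*5 = 5, Bolt = 1*4 = 4.
Iteration 2: components of {Base,Bolt} -> Cover = 4*4 = 16.
Iteration 3: no further components; recursion stops.
SUM(qty) = 1 + 5 + 4 + 16 = 26.

26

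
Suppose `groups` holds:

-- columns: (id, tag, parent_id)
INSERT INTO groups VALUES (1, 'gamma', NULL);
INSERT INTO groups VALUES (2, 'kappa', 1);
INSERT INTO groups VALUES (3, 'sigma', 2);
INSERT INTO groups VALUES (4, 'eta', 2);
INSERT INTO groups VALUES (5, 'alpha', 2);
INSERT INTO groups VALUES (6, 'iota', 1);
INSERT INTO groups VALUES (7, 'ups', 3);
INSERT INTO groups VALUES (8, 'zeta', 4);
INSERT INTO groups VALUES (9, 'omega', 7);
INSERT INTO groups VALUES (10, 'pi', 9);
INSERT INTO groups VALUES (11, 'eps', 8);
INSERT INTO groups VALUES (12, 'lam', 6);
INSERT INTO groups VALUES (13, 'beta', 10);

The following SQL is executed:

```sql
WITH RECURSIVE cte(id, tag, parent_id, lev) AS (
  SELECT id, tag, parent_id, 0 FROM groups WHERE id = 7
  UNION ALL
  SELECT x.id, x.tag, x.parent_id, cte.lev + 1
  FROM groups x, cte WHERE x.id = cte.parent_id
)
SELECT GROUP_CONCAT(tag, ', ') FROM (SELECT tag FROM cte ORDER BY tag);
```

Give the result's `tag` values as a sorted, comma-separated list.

gamma, kappa, sigma, ups

Base: id=7 (ups), parent_id=3, lev 0.
Iteration 1: join on id=3 -> sigma (id 3, parent_id=2, lev 1).
Iteration 2: join on id=2 -> kappa (id 2, parent_id=1, lev 2).
Iteration 3: join on id=1 -> gamma (id 1, parent_id=NULL, lev 3).
Iteration 4: parent_id is NULL; no match; recursion stops.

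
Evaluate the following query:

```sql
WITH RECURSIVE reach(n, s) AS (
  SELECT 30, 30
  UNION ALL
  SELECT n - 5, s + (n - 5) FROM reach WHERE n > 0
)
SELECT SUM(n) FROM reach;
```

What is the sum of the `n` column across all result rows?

105

Base: n=30, s=30.
Iteration 1: 30 > 0 holds -> n = 30 - 5 = 25, s = 30 + 25 = 55.
Iteration 2: 25 > 0 holds -> n = 25 - 5 = 20, s = 55 + 20 = 75.
Iteration 3: 20 > 0 holds -> n = 20 - 5 = 15, s = 75 + 15 = 90.
Iteration 4: 15 > 0 holds -> n = 15 - 5 = 10, s = 90 + 10 = 100.
Iteration 5: 10 > 0 holds -> n = 10 - 5 = 5, s = 100 + 5 = 105.
Iteration 6: 5 > 0 holds -> n = 5 - 5 = 0, s = 105 + 0 = 105.
Iteration 7: 0 > 0 fails; recursion stops.
SUM(n) = 30 + 25 + 20 + 15 + 10 + 5 + 0 = 105.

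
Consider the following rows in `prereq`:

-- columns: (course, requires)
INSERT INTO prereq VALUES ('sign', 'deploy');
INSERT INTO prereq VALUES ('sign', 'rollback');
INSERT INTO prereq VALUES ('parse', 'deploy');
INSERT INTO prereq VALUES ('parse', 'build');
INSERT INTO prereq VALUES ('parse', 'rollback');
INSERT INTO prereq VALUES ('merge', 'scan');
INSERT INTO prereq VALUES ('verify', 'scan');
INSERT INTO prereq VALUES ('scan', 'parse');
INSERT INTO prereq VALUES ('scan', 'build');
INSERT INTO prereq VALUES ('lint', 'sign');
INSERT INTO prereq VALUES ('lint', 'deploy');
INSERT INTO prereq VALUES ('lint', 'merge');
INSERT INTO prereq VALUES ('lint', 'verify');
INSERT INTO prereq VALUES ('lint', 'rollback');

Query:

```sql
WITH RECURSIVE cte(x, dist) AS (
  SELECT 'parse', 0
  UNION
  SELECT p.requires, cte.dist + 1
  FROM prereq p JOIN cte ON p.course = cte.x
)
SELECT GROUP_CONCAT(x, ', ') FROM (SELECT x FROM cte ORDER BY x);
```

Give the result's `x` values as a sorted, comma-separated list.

Base: (parse, dist=0).
Iteration 1: edges from {parse} -> (build, dist=1), (deploy, dist=1), (rollback, dist=1).
Iteration 2: no outgoing edges from {build,deploy,rollback}; recursion stops.

build, deploy, parse, rollback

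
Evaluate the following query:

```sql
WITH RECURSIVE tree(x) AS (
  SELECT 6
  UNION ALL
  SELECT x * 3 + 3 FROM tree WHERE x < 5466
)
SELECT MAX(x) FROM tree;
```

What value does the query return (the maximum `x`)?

Base: x=6.
Iteration 1: 6 < 5466 holds -> x = 6 * 3 + 3 = 21.
Iteration 2: 21 < 5466 holds -> x = 21 * 3 + 3 = 66.
Iteration 3: 66 < 5466 holds -> x = 66 * 3 + 3 = 201.
Iteration 4: 201 < 5466 holds -> x = 201 * 3 + 3 = 606.
Iteration 5: 606 < 5466 holds -> x = 606 * 3 + 3 = 1821.
Iteration 6: 1821 < 5466 holds -> x = 1821 * 3 + 3 = 5466.
Iteration 7: 5466 < 5466 fails; recursion stops.
x values: 6, 21, 66, 201, 606, 1821, 5466; the maximum is 5466.

5466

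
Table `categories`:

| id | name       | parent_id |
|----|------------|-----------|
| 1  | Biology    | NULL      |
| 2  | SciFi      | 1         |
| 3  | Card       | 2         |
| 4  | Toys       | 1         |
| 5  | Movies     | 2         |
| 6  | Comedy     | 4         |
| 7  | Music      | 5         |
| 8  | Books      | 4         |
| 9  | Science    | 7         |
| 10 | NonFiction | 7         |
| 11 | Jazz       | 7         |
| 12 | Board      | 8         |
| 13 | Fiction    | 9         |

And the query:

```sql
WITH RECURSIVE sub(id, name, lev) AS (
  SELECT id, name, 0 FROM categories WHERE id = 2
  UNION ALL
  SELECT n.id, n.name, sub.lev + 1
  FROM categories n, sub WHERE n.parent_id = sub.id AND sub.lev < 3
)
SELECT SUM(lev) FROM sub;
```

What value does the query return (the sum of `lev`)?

Base: id=2 (SciFi) at lev 0.
Iteration 1: rows with parent_id in {2} -> Card (id 3, lev 1), Movies (id 5, lev 1).
Iteration 2: rows with parent_id in {3,5} -> Music (id 7, lev 2).
Iteration 3: rows with parent_id in {7} -> Science (id 9, lev 3), NonFiction (id 10, lev 3), Jazz (id 11, lev 3).
Iteration 4: lev < 3 fails for all current rows; recursion stops.
SUM(lev) = 0 + 1 + 1 + 2 + 3 + 3 + 3 = 13.

13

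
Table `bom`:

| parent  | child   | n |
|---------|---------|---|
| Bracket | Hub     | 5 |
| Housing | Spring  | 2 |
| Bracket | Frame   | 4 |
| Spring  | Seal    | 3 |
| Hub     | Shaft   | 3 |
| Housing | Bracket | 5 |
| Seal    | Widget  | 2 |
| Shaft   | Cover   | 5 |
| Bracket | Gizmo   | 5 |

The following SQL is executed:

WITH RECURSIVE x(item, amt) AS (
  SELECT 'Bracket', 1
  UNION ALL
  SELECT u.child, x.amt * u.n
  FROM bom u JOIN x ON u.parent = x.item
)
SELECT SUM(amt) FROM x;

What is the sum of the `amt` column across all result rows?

105

Base: (Bracket, amt=1).
Iteration 1: components of {Bracket} -> Frame = 1*4 = 4, Gizmo = 1*5 = 5, Hub = 1*5 = 5.
Iteration 2: components of {Frame,Gizmo,Hub} -> Shaft = 5*3 = 15.
Iteration 3: components of {Shaft} -> Cover = 15*5 = 75.
Iteration 4: no further components; recursion stops.
SUM(amt) = 1 + 5 + 5 + 4 + 15 + 75 = 105.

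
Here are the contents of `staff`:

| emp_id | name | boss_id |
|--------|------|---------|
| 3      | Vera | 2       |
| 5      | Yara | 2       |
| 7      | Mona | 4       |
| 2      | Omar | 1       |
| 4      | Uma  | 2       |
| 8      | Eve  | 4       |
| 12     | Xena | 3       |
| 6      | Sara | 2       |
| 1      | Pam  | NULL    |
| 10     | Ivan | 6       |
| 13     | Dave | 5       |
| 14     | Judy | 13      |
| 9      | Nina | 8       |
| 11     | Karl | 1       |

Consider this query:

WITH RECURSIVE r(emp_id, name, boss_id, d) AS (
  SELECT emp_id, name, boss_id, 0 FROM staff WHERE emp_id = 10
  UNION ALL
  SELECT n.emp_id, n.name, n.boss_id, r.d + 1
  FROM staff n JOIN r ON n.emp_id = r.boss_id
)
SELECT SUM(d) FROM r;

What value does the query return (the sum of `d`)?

6

Base: emp_id=10 (Ivan), boss_id=6, d 0.
Iteration 1: join on emp_id=6 -> Sara (id 6, boss_id=2, d 1).
Iteration 2: join on emp_id=2 -> Omar (id 2, boss_id=1, d 2).
Iteration 3: join on emp_id=1 -> Pam (id 1, boss_id=NULL, d 3).
Iteration 4: boss_id is NULL; no match; recursion stops.
SUM(d) = 0 + 1 + 2 + 3 = 6.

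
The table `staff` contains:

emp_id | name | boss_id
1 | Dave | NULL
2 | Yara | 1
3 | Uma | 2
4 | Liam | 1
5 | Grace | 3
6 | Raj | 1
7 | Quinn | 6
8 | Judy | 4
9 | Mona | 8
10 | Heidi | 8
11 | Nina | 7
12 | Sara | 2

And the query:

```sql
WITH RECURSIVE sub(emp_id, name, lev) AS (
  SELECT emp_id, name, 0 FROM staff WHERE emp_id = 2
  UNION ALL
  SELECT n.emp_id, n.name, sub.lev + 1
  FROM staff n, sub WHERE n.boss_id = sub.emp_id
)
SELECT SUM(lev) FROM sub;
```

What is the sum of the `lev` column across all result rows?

4

Base: emp_id=2 (Yara) at lev 0.
Iteration 1: rows with boss_id in {2} -> Uma (id 3, lev 1), Sara (id 12, lev 1).
Iteration 2: rows with boss_id in {3,12} -> Grace (id 5, lev 2).
Iteration 3: no rows with boss_id in {5}; recursion stops.
SUM(lev) = 0 + 1 + 1 + 2 = 4.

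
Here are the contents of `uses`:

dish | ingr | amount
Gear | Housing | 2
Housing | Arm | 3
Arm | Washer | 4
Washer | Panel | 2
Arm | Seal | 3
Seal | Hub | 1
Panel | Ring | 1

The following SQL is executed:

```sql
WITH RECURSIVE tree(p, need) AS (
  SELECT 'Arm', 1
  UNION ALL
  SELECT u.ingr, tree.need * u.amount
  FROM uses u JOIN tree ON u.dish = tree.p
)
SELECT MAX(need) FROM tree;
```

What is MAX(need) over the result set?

8

Base: (Arm, need=1).
Iteration 1: components of {Arm} -> Seal = 1*3 = 3, Washer = 1*4 = 4.
Iteration 2: components of {Seal,Washer} -> Hub = 3*1 = 3, Panel = 4*2 = 8.
Iteration 3: components of {Hub,Panel} -> Ring = 8*1 = 8.
Iteration 4: no further components; recursion stops.
need values: 1, 4, 3, 8, 3, 8; the maximum is 8.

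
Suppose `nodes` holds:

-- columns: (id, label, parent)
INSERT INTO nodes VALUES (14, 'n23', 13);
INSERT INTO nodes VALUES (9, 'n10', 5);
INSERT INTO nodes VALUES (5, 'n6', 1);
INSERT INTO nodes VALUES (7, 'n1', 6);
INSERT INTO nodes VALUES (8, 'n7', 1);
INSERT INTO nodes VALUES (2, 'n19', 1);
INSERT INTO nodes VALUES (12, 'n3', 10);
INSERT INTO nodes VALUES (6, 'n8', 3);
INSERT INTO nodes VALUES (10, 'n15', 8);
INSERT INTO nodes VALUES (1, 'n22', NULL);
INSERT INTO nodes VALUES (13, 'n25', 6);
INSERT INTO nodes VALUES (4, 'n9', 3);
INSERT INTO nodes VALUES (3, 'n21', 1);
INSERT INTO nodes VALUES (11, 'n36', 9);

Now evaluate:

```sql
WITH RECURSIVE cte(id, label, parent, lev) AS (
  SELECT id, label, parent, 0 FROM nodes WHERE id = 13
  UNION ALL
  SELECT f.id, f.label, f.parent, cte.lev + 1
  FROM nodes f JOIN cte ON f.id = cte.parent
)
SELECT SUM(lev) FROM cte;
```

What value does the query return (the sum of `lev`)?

6

Base: id=13 (n25), parent=6, lev 0.
Iteration 1: join on id=6 -> n8 (id 6, parent=3, lev 1).
Iteration 2: join on id=3 -> n21 (id 3, parent=1, lev 2).
Iteration 3: join on id=1 -> n22 (id 1, parent=NULL, lev 3).
Iteration 4: parent is NULL; no match; recursion stops.
SUM(lev) = 0 + 1 + 2 + 3 = 6.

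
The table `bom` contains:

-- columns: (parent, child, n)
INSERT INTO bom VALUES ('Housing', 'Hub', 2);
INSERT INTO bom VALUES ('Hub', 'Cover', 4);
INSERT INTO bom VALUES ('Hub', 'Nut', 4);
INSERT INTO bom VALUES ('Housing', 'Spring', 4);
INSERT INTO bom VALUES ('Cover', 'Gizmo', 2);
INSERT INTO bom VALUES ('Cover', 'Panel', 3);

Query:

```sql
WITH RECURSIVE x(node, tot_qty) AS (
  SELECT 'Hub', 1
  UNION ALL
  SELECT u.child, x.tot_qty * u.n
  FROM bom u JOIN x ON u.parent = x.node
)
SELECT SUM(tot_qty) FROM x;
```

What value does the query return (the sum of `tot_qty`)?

29

Base: (Hub, tot_qty=1).
Iteration 1: components of {Hub} -> Cover = 1*4 = 4, Nut = 1*4 = 4.
Iteration 2: components of {Cover,Nut} -> Gizmo = 4*2 = 8, Panel = 4*3 = 12.
Iteration 3: no further components; recursion stops.
SUM(tot_qty) = 1 + 4 + 4 + 8 + 12 = 29.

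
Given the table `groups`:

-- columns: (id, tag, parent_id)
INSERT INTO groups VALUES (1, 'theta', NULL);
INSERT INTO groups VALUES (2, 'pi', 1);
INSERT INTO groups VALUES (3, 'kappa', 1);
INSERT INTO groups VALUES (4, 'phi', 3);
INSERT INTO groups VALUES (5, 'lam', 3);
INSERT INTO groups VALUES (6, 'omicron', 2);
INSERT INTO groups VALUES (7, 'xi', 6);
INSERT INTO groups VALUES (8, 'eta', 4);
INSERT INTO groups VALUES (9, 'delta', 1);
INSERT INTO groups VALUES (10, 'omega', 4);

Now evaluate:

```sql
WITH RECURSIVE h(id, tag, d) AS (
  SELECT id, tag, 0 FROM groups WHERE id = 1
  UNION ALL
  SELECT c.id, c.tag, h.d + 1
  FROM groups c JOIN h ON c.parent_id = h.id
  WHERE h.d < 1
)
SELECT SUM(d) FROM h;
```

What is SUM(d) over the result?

3

Base: id=1 (theta) at d 0.
Iteration 1: rows with parent_id in {1} -> pi (id 2, d 1), kappa (id 3, d 1), delta (id 9, d 1).
Iteration 2: d < 1 fails for all current rows; recursion stops.
SUM(d) = 0 + 1 + 1 + 1 = 3.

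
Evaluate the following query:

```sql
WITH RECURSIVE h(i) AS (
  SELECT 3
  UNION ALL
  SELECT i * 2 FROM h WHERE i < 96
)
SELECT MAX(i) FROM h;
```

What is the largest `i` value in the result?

96

Base: i=3.
Iteration 1: 3 < 96 holds -> i = 3 * 2 = 6.
Iteration 2: 6 < 96 holds -> i = 6 * 2 = 12.
Iteration 3: 12 < 96 holds -> i = 12 * 2 = 24.
Iteration 4: 24 < 96 holds -> i = 24 * 2 = 48.
Iteration 5: 48 < 96 holds -> i = 48 * 2 = 96.
Iteration 6: 96 < 96 fails; recursion stops.
i values: 3, 6, 12, 24, 48, 96; the maximum is 96.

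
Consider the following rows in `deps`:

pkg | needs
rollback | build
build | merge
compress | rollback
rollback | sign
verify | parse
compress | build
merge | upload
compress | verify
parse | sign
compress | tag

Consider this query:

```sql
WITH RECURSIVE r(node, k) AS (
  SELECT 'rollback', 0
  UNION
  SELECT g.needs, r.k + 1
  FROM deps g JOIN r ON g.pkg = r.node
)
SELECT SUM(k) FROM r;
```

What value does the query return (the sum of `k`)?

7

Base: (rollback, k=0).
Iteration 1: edges from {rollback} -> (build, k=1), (sign, k=1).
Iteration 2: edges from {build,sign} -> (merge, k=2).
Iteration 3: edges from {merge} -> (upload, k=3).
Iteration 4: no outgoing edges from {upload}; recursion stops.
SUM(k) = 0 + 1 + 1 + 2 + 3 = 7.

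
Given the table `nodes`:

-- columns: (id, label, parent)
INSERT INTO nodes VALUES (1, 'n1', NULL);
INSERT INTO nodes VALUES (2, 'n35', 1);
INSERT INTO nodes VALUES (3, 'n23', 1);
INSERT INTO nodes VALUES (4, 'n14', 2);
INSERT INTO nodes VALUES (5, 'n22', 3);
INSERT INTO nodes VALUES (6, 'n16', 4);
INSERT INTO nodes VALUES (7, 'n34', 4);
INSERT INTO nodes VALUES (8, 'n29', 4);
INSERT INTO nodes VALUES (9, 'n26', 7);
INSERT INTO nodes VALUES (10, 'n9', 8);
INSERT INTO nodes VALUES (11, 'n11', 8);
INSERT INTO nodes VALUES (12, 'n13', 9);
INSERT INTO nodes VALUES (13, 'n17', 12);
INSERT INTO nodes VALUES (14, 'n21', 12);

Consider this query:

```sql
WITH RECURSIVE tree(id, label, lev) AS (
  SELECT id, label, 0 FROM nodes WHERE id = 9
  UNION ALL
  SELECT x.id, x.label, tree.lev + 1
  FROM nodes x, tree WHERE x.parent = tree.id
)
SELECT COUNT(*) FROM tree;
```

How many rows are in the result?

Base: id=9 (n26) at lev 0.
Iteration 1: rows with parent in {9} -> n13 (id 12, lev 1).
Iteration 2: rows with parent in {12} -> n17 (id 13, lev 2), n21 (id 14, lev 2).
Iteration 3: no rows with parent in {13,14}; recursion stops.
Total rows emitted: 4.

4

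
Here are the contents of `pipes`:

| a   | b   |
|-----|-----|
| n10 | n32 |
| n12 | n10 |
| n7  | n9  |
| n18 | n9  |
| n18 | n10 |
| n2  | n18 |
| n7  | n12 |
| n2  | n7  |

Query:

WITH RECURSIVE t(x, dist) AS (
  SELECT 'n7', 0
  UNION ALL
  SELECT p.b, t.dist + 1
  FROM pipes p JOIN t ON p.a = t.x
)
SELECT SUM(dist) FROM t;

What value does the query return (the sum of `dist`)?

Base: (n7, dist=0).
Iteration 1: edges from {n7} -> (n12, dist=1), (n9, dist=1).
Iteration 2: edges from {n12,n9} -> (n10, dist=2).
Iteration 3: edges from {n10} -> (n32, dist=3).
Iteration 4: no outgoing edges from {n32}; recursion stops.
SUM(dist) = 0 + 1 + 1 + 2 + 3 = 7.

7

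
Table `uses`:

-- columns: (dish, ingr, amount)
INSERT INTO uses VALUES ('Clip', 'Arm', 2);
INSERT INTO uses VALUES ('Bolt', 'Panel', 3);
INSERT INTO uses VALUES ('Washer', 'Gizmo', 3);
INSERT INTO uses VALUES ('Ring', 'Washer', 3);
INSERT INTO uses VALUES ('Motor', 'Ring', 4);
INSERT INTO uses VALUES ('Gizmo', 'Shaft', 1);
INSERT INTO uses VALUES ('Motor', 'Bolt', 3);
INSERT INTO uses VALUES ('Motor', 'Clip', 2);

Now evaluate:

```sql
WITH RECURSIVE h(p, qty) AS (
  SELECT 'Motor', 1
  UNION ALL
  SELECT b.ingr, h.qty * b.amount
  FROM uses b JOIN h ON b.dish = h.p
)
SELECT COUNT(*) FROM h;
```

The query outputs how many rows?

9

Base: (Motor, qty=1).
Iteration 1: components of {Motor} -> Bolt = 1*3 = 3, Clip = 1*2 = 2, Ring = 1*4 = 4.
Iteration 2: components of {Bolt,Clip,Ring} -> Arm = 2*2 = 4, Panel = 3*3 = 9, Washer = 4*3 = 12.
Iteration 3: components of {Arm,Panel,Washer} -> Gizmo = 12*3 = 36.
Iteration 4: components of {Gizmo} -> Shaft = 36*1 = 36.
Iteration 5: no further components; recursion stops.
Total rows emitted: 9.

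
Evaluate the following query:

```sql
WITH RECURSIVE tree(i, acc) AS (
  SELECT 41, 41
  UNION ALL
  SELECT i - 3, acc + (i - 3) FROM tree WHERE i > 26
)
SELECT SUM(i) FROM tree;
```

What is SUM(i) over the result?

201

Base: i=41, acc=41.
Iteration 1: 41 > 26 holds -> i = 41 - 3 = 38, acc = 41 + 38 = 79.
Iteration 2: 38 > 26 holds -> i = 38 - 3 = 35, acc = 79 + 35 = 114.
Iteration 3: 35 > 26 holds -> i = 35 - 3 = 32, acc = 114 + 32 = 146.
Iteration 4: 32 > 26 holds -> i = 32 - 3 = 29, acc = 146 + 29 = 175.
Iteration 5: 29 > 26 holds -> i = 29 - 3 = 26, acc = 175 + 26 = 201.
Iteration 6: 26 > 26 fails; recursion stops.
SUM(i) = 41 + 38 + 35 + 32 + 29 + 26 = 201.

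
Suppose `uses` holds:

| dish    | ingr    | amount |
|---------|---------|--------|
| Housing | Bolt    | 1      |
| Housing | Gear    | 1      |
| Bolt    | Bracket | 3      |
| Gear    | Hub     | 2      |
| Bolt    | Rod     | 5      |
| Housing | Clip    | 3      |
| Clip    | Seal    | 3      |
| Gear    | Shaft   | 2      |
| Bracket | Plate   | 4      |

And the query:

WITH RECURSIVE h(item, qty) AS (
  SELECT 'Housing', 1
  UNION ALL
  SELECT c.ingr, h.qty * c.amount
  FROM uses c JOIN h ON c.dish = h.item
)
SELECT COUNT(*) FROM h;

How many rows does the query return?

10

Base: (Housing, qty=1).
Iteration 1: components of {Housing} -> Bolt = 1*1 = 1, Clip = 1*3 = 3, Gear = 1*1 = 1.
Iteration 2: components of {Bolt,Clip,Gear} -> Bracket = 1*3 = 3, Hub = 1*2 = 2, Rod = 1*5 = 5, Seal = 3*3 = 9, Shaft = 1*2 = 2.
Iteration 3: components of {Bracket,Hub,Rod,Seal,Shaft} -> Plate = 3*4 = 12.
Iteration 4: no further components; recursion stops.
Total rows emitted: 10.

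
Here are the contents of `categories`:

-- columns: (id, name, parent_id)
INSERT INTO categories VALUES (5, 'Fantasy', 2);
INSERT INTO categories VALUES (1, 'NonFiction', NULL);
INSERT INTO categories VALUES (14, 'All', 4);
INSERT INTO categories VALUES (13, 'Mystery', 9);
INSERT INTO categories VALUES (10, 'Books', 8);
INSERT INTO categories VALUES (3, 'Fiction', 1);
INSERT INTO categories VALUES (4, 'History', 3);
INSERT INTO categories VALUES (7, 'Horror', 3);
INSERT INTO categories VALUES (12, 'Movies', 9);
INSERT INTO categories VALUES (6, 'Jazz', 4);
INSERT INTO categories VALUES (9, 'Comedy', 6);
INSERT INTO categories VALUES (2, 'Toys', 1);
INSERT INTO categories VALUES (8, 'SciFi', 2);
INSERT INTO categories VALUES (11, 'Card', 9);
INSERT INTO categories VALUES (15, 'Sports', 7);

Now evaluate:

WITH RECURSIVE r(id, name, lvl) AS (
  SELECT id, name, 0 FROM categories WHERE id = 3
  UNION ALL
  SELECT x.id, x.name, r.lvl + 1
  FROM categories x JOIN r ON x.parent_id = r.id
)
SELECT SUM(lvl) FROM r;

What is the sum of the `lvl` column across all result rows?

Base: id=3 (Fiction) at lvl 0.
Iteration 1: rows with parent_id in {3} -> History (id 4, lvl 1), Horror (id 7, lvl 1).
Iteration 2: rows with parent_id in {4,7} -> Jazz (id 6, lvl 2), All (id 14, lvl 2), Sports (id 15, lvl 2).
Iteration 3: rows with parent_id in {6,14,15} -> Comedy (id 9, lvl 3).
Iteration 4: rows with parent_id in {9} -> Card (id 11, lvl 4), Movies (id 12, lvl 4), Mystery (id 13, lvl 4).
Iteration 5: no rows with parent_id in {11,12,13}; recursion stops.
SUM(lvl) = 0 + 1 + 1 + 2 + 2 + 2 + 3 + 4 + 4 + 4 = 23.

23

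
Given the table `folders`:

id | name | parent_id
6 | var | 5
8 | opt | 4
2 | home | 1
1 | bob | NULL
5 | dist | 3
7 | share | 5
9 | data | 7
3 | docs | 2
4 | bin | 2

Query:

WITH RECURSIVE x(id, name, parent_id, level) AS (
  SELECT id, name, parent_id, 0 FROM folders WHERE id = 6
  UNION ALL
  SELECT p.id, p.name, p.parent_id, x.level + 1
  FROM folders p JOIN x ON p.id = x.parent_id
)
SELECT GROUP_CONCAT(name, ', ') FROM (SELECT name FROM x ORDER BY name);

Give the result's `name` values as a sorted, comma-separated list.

bob, dist, docs, home, var

Base: id=6 (var), parent_id=5, level 0.
Iteration 1: join on id=5 -> dist (id 5, parent_id=3, level 1).
Iteration 2: join on id=3 -> docs (id 3, parent_id=2, level 2).
Iteration 3: join on id=2 -> home (id 2, parent_id=1, level 3).
Iteration 4: join on id=1 -> bob (id 1, parent_id=NULL, level 4).
Iteration 5: parent_id is NULL; no match; recursion stops.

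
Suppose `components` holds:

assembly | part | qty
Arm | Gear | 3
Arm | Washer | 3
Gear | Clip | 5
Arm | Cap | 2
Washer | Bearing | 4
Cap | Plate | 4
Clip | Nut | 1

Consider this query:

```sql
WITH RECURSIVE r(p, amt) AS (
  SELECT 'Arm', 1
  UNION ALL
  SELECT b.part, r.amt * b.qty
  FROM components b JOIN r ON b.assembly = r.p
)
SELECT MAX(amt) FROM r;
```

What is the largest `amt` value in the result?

15

Base: (Arm, amt=1).
Iteration 1: components of {Arm} -> Cap = 1*2 = 2, Gear = 1*3 = 3, Washer = 1*3 = 3.
Iteration 2: components of {Cap,Gear,Washer} -> Bearing = 3*4 = 12, Clip = 3*5 = 15, Plate = 2*4 = 8.
Iteration 3: components of {Bearing,Clip,Plate} -> Nut = 15*1 = 15.
Iteration 4: no further components; recursion stops.
amt values: 1, 3, 3, 2, 15, 12, 8, 15; the maximum is 15.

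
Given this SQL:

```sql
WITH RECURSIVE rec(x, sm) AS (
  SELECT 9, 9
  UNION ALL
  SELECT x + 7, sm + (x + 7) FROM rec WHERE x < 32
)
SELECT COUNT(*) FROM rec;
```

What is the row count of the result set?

5

Base: x=9, sm=9.
Iteration 1: 9 < 32 holds -> x = 9 + 7 = 16, sm = 9 + 16 = 25.
Iteration 2: 16 < 32 holds -> x = 16 + 7 = 23, sm = 25 + 23 = 48.
Iteration 3: 23 < 32 holds -> x = 23 + 7 = 30, sm = 48 + 30 = 78.
Iteration 4: 30 < 32 holds -> x = 30 + 7 = 37, sm = 78 + 37 = 115.
Iteration 5: 37 < 32 fails; recursion stops.
Total rows emitted: 5.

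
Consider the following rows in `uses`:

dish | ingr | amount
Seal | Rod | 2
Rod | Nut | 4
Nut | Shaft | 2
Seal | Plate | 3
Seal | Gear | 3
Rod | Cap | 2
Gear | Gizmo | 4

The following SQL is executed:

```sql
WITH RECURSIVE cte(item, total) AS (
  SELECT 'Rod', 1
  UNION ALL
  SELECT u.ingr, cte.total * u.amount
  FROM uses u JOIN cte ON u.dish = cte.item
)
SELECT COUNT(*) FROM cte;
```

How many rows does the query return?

Base: (Rod, total=1).
Iteration 1: components of {Rod} -> Cap = 1*2 = 2, Nut = 1*4 = 4.
Iteration 2: components of {Cap,Nut} -> Shaft = 4*2 = 8.
Iteration 3: no further components; recursion stops.
Total rows emitted: 4.

4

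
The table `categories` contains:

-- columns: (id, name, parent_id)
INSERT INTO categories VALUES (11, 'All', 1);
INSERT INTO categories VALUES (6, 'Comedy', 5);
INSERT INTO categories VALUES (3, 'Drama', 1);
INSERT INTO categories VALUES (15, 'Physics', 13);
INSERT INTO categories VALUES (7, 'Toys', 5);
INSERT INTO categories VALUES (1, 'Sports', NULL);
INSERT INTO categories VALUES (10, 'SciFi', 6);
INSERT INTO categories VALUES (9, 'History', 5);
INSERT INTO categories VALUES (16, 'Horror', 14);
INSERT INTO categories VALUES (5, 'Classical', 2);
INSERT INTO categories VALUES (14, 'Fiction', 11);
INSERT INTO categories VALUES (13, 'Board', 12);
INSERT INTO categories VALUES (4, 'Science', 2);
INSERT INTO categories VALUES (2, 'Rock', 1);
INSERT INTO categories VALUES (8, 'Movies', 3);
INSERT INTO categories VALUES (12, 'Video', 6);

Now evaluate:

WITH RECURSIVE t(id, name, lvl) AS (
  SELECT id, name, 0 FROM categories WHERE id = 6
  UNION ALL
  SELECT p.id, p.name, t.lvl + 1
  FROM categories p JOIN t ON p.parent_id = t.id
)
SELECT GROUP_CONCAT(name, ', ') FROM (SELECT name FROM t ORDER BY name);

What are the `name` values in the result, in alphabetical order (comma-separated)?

Base: id=6 (Comedy) at lvl 0.
Iteration 1: rows with parent_id in {6} -> SciFi (id 10, lvl 1), Video (id 12, lvl 1).
Iteration 2: rows with parent_id in {10,12} -> Board (id 13, lvl 2).
Iteration 3: rows with parent_id in {13} -> Physics (id 15, lvl 3).
Iteration 4: no rows with parent_id in {15}; recursion stops.

Board, Comedy, Physics, SciFi, Video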